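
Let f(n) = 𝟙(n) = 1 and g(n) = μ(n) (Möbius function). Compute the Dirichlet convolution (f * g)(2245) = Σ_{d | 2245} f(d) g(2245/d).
(𝟙 * μ)(2245) = 0

Divisors of 2245: [1, 5, 449, 2245]. For each d | 2245:
  d = 1: 𝟙(1) · μ(2245/1) = 1 · 1 = 1
  d = 5: 𝟙(5) · μ(2245/5) = 1 · -1 = -1
  d = 449: 𝟙(449) · μ(2245/449) = 1 · -1 = -1
  d = 2245: 𝟙(2245) · μ(2245/2245) = 1 · 1 = 1
Summing: (𝟙 * μ)(2245) = 1 + -1 + -1 + 1 = 0.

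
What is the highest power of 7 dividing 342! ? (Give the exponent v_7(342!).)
v_7(342!) = 54

Legendre's formula: v_p(n!) = Σ_{k ≥ 1} ⌊n / p^k⌋. For p = 7, n = 342, the terms are:
  ⌊342/7^1⌋ = ⌊342/7⌋ = 48
  ⌊342/7^2⌋ = ⌊342/49⌋ = 6
(the next term ⌊342/7^3⌋ = 0, terminating the sum). Summing: v_7(342!) = 48 + 6 = 54.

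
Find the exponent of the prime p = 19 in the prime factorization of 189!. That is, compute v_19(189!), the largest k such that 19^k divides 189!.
v_19(189!) = 9

Legendre's formula: v_p(n!) = Σ_{k ≥ 1} ⌊n / p^k⌋. For p = 19, n = 189, the terms are:
  ⌊189/19^1⌋ = ⌊189/19⌋ = 9
(the next term ⌊189/19^2⌋ = 0, terminating the sum). Summing: v_19(189!) = 9 = 9.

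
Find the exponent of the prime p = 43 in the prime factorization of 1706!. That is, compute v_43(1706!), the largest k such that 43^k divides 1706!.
v_43(1706!) = 39

Legendre's formula: v_p(n!) = Σ_{k ≥ 1} ⌊n / p^k⌋. For p = 43, n = 1706, the terms are:
  ⌊1706/43^1⌋ = ⌊1706/43⌋ = 39
(the next term ⌊1706/43^2⌋ = 0, terminating the sum). Summing: v_43(1706!) = 39 = 39.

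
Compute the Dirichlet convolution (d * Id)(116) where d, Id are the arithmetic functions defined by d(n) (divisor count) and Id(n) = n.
(d * Id)(116) = 341

Divisors of 116: [1, 2, 4, 29, 58, 116]. For each d | 116:
  d = 1: d(1) · Id(116/1) = 1 · 116 = 116
  d = 2: d(2) · Id(116/2) = 2 · 58 = 116
  d = 4: d(4) · Id(116/4) = 3 · 29 = 87
  d = 29: d(29) · Id(116/29) = 2 · 4 = 8
  d = 58: d(58) · Id(116/58) = 4 · 2 = 8
  d = 116: d(116) · Id(116/116) = 6 · 1 = 6
Summing: (d * Id)(116) = 116 + 116 + 87 + 8 + 8 + 6 = 341.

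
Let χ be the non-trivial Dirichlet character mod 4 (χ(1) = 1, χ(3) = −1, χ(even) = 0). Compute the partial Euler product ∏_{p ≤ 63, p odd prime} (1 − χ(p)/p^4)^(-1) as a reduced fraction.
∏ = 81934214988902113115031508050672702841756592198516788686922065253543/82850154482442028729801746725895742819441886414557775886809038848000

The odd primes p ≤ 63 are [3, 5, 7, 11, 13, 17, 19, 23, 29, 31, 37, 41, 43, 47, 53, 59, 61]. For each, χ(p) = 1 if p ≡ 1 mod 4, χ(p) = −1 if p ≡ 3 mod 4. Taking (1 − χ(p)/p^4)^(-1) = p^4/(p^4 − χ(p)): (1 − (-1)/3^4)^(-1) · (1 − (1)/5^4)^(-1) · (1 − (-1)/7^4)^(-1) · (1 − (-1)/11^4)^(-1) · (1 − (1)/13^4)^(-1) · (1 − (1)/17^4)^(-1) · (1 − (-1)/19^4)^(-1) · (1 − (-1)/23^4)^(-1) · (1 − (1)/29^4)^(-1) · (1 − (-1)/31^4)^(-1) · (1 − (1)/37^4)^(-1) · (1 − (1)/41^4)^(-1) · (1 − (-1)/43^4)^(-1) · (1 − (-1)/47^4)^(-1) · (1 − (1)/53^4)^(-1) · (1 − (-1)/59^4)^(-1) · (1 − (1)/61^4)^(-1) = 81934214988902113115031508050672702841756592198516788686922065253543/82850154482442028729801746725895742819441886414557775886809038848000.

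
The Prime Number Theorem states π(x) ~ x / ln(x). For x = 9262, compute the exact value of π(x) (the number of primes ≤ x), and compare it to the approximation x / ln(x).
π(9262) = 1147;  x/ln(x) ≈ 1014.05;  relative error ≈ 11.59%.

Directly count primes up to 9262: π(9262) = 1147. The PNT approximation gives 9262/ln(9262) ≈ 9262/9.13368 ≈ 1014.05. Relative error (π(x) − x/ln(x)) / π(x) ≈ 11.59%; the approximation is known to undercount slightly (Li(x) is a better estimate).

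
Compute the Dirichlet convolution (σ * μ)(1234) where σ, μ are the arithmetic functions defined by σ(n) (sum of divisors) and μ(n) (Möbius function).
(σ * μ)(1234) = 1234

Divisors of 1234: [1, 2, 617, 1234]. For each d | 1234:
  d = 1: σ(1) · μ(1234/1) = 1 · 1 = 1
  d = 2: σ(2) · μ(1234/2) = 3 · -1 = -3
  d = 617: σ(617) · μ(1234/617) = 618 · -1 = -618
  d = 1234: σ(1234) · μ(1234/1234) = 1854 · 1 = 1854
Summing: (σ * μ)(1234) = 1 + -3 + -618 + 1854 = 1234.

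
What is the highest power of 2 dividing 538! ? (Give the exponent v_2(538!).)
v_2(538!) = 534

Legendre's formula: v_p(n!) = Σ_{k ≥ 1} ⌊n / p^k⌋. For p = 2, n = 538, the terms are:
  ⌊538/2^1⌋ = ⌊538/2⌋ = 269
  ⌊538/2^2⌋ = ⌊538/4⌋ = 134
  ⌊538/2^3⌋ = ⌊538/8⌋ = 67
  ⌊538/2^4⌋ = ⌊538/16⌋ = 33
  ⌊538/2^5⌋ = ⌊538/32⌋ = 16
  ⌊538/2^6⌋ = ⌊538/64⌋ = 8
  ⌊538/2^7⌋ = ⌊538/128⌋ = 4
  ⌊538/2^8⌋ = ⌊538/256⌋ = 2
  ⌊538/2^9⌋ = ⌊538/512⌋ = 1
(the next term ⌊538/2^10⌋ = 0, terminating the sum). Summing: v_2(538!) = 269 + 134 + 67 + 33 + 16 + 8 + 4 + 2 + 1 = 534.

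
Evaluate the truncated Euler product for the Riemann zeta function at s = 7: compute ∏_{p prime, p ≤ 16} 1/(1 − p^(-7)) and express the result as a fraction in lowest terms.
∏ = 3823532992398595385956921875/3791873603058129477401581447

The primes p ≤ 16 are [2, 3, 5, 7, 11, 13]. For each prime, (1 − 1/p^7)^(-1) = p^7 / (p^7 − 1). The product is (1 − 1/2^7)^(-1), (1 − 1/3^7)^(-1), (1 − 1/5^7)^(-1), (1 − 1/7^7)^(-1), (1 − 1/11^7)^(-1), (1 − 1/13^7)^(-1) = ∏ p^7 / (p^7 − 1) = 3823532992398595385956921875/3791873603058129477401581447.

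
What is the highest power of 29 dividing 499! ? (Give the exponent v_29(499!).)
v_29(499!) = 17

Legendre's formula: v_p(n!) = Σ_{k ≥ 1} ⌊n / p^k⌋. For p = 29, n = 499, the terms are:
  ⌊499/29^1⌋ = ⌊499/29⌋ = 17
(the next term ⌊499/29^2⌋ = 0, terminating the sum). Summing: v_29(499!) = 17 = 17.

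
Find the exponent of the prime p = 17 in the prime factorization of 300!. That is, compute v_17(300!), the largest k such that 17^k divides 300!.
v_17(300!) = 18

Legendre's formula: v_p(n!) = Σ_{k ≥ 1} ⌊n / p^k⌋. For p = 17, n = 300, the terms are:
  ⌊300/17^1⌋ = ⌊300/17⌋ = 17
  ⌊300/17^2⌋ = ⌊300/289⌋ = 1
(the next term ⌊300/17^3⌋ = 0, terminating the sum). Summing: v_17(300!) = 17 + 1 = 18.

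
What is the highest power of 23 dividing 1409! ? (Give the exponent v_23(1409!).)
v_23(1409!) = 63

Legendre's formula: v_p(n!) = Σ_{k ≥ 1} ⌊n / p^k⌋. For p = 23, n = 1409, the terms are:
  ⌊1409/23^1⌋ = ⌊1409/23⌋ = 61
  ⌊1409/23^2⌋ = ⌊1409/529⌋ = 2
(the next term ⌊1409/23^3⌋ = 0, terminating the sum). Summing: v_23(1409!) = 61 + 2 = 63.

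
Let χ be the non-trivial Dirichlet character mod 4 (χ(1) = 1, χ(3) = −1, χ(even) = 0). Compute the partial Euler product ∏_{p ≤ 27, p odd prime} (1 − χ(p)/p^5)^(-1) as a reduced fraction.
∏ = 19221914719363107239019289471588875/19296053991287416836128860852453376

The odd primes p ≤ 27 are [3, 5, 7, 11, 13, 17, 19, 23]. For each, χ(p) = 1 if p ≡ 1 mod 4, χ(p) = −1 if p ≡ 3 mod 4. Taking (1 − χ(p)/p^5)^(-1) = p^5/(p^5 − χ(p)): (1 − (-1)/3^5)^(-1) · (1 − (1)/5^5)^(-1) · (1 − (-1)/7^5)^(-1) · (1 − (-1)/11^5)^(-1) · (1 − (1)/13^5)^(-1) · (1 − (1)/17^5)^(-1) · (1 − (-1)/19^5)^(-1) · (1 − (-1)/23^5)^(-1) = 19221914719363107239019289471588875/19296053991287416836128860852453376.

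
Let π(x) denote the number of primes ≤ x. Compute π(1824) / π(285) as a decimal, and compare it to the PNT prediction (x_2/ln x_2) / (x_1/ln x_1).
π(1824)/π(285) = 281/61 ≈ 4.6066;  PNT prediction ≈ 4.8178.

π(285) = 61 and π(1824) = 281, so π(1824)/π(285) ≈ 4.6066. The PNT-predicted ratio is (1824/ln(1824)) / (285/ln(285)) ≈ 4.8178. The two agree to within a few percent, as expected.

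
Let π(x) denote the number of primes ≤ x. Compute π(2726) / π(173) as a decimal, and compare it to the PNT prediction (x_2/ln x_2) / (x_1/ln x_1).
π(2726)/π(173) = 397/40 ≈ 9.9250;  PNT prediction ≈ 10.2649.

π(173) = 40 and π(2726) = 397, so π(2726)/π(173) ≈ 9.9250. The PNT-predicted ratio is (2726/ln(2726)) / (173/ln(173)) ≈ 10.2649. The two agree to within a few percent, as expected.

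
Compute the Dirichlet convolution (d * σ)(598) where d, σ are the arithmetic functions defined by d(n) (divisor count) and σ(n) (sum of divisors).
(d * σ)(598) = 2080

Divisors of 598: [1, 2, 13, 23, 26, 46, 299, 598]. For each d | 598:
  d = 1: d(1) · σ(598/1) = 1 · 1008 = 1008
  d = 2: d(2) · σ(598/2) = 2 · 336 = 672
  d = 13: d(13) · σ(598/13) = 2 · 72 = 144
  d = 23: d(23) · σ(598/23) = 2 · 42 = 84
  d = 26: d(26) · σ(598/26) = 4 · 24 = 96
  d = 46: d(46) · σ(598/46) = 4 · 14 = 56
  d = 299: d(299) · σ(598/299) = 4 · 3 = 12
  d = 598: d(598) · σ(598/598) = 8 · 1 = 8
Summing: (d * σ)(598) = 1008 + 672 + 144 + 84 + 96 + 56 + 12 + 8 = 2080.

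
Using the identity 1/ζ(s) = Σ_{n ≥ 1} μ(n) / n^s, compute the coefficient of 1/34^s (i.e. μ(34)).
μ(34) = 1

Factor n = 34 = 2 · 17. μ(n) = 0 if any exponent ≥ 2 (not squarefree); otherwise μ(n) = (−1)^{ω(n)} where ω(n) is the number of distinct prime factors. Applying: μ(34) = 1.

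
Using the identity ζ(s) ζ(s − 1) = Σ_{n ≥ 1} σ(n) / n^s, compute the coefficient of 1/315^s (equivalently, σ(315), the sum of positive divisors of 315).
σ(315) = 624

In the product (Σ m^0/m^s)(Σ k / k^s) = Σ (Σ_{d | n} d) / n^s, the coefficient of 1/n^s is σ(n) = Σ_{d | n} d. For n = 315, divisors are [1, 3, 5, 7, 9, 15, 21, 35, 45, 63, 105, 315]; summing: σ(315) = 624.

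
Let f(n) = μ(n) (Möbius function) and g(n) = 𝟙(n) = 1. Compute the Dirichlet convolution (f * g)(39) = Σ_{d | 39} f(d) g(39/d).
(μ * 𝟙)(39) = 0

Divisors of 39: [1, 3, 13, 39]. For each d | 39:
  d = 1: μ(1) · 𝟙(39/1) = 1 · 1 = 1
  d = 3: μ(3) · 𝟙(39/3) = -1 · 1 = -1
  d = 13: μ(13) · 𝟙(39/13) = -1 · 1 = -1
  d = 39: μ(39) · 𝟙(39/39) = 1 · 1 = 1
Summing: (μ * 𝟙)(39) = 1 + -1 + -1 + 1 = 0.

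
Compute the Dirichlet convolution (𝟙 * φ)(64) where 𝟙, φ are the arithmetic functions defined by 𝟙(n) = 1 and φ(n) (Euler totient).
(𝟙 * φ)(64) = 64

Divisors of 64: [1, 2, 4, 8, 16, 32, 64]. For each d | 64:
  d = 1: 𝟙(1) · φ(64/1) = 1 · 32 = 32
  d = 2: 𝟙(2) · φ(64/2) = 1 · 16 = 16
  d = 4: 𝟙(4) · φ(64/4) = 1 · 8 = 8
  d = 8: 𝟙(8) · φ(64/8) = 1 · 4 = 4
  d = 16: 𝟙(16) · φ(64/16) = 1 · 2 = 2
  d = 32: 𝟙(32) · φ(64/32) = 1 · 1 = 1
  d = 64: 𝟙(64) · φ(64/64) = 1 · 1 = 1
Summing: (𝟙 * φ)(64) = 32 + 16 + 8 + 4 + 2 + 1 + 1 = 64.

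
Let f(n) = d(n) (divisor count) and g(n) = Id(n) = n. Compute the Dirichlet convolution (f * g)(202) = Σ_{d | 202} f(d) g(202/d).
(d * Id)(202) = 412

Divisors of 202: [1, 2, 101, 202]. For each d | 202:
  d = 1: d(1) · Id(202/1) = 1 · 202 = 202
  d = 2: d(2) · Id(202/2) = 2 · 101 = 202
  d = 101: d(101) · Id(202/101) = 2 · 2 = 4
  d = 202: d(202) · Id(202/202) = 4 · 1 = 4
Summing: (d * Id)(202) = 202 + 202 + 4 + 4 = 412.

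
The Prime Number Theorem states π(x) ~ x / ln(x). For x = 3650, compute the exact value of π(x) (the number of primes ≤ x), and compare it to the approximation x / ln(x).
π(3650) = 510;  x/ln(x) ≈ 444.99;  relative error ≈ 12.75%.

Directly count primes up to 3650: π(3650) = 510. The PNT approximation gives 3650/ln(3650) ≈ 3650/8.20248 ≈ 444.99. Relative error (π(x) − x/ln(x)) / π(x) ≈ 12.75%; the approximation is known to undercount slightly (Li(x) is a better estimate).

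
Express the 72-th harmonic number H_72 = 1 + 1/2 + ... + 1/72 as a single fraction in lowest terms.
H_72 = 9112469359293533278712889630349/1874681189225708508850515710400

Direct summation: H_72 = 1 + 1/2 + ... + 1/72. The least common denominator is lcm(1, ..., 72) = 5624043567677125526551547131200; over this denominator the numerator is 5624043567677125526551547131200 + 2812021783838562763275773565600 + 1874681189225708508850515710400 + 1406010891919281381637886782800 + 1124808713535425105310309426240 + 937340594612854254425257855200 + 803434795382446503793078161600 + 703005445959640690818943391400 + 624893729741902836283505236800 + 562404356767712552655154713120 + 511276687970647775141049739200 + 468670297306427127212628927600 + 432618735975163502042426702400 + 401717397691223251896539080800 + 374936237845141701770103142080 + 351502722979820345409471695700 + 330826092216301501561855713600 + 312446864870951418141752618400 + 296002293035638185607976164800 + 281202178383856276327577356560 + 267811598460815501264359387200 + 255638343985323887570524869600 + 244523633377266327241371614400 + 234335148653213563606314463800 + 224961742707085021062061885248 + 216309367987581751021213351200 + 208297909913967612094501745600 + 200858698845611625948269540400 + 193932536816452604363846452800 + 187468118922570850885051571040 + 181420760247649210533920875200 + 175751361489910172704735847850 + 170425562656882591713683246400 + 165413046108150750780927856800 + 160686959076489300758615632320 + 156223432435475709070876309200 + 152001177504787176393285057600 + 148001146517819092803988082400 + 144206245325054500680808900800 + 140601089191928138163788678280 + 137171794333588427476867003200 + 133905799230407750632179693600 + 130791710876212221547710398400 + 127819171992661943785262434800 + 124978745948380567256701047360 + 122261816688633163620685807200 + 119660501439938840990458449600 + 117167574326606781803157231900 + 114776399340349500541868308800 + 112480871353542510531030942624 + 110275364072100500520618571200 + 108154683993790875510606675600 + 106114029578813689180217870400 + 104148954956983806047250872800 + 102255337594129555028209947840 + 100429349422805812974134770200 + 98667431011879395202658721600 + 96966268408226302181923226400 + 95322772333510602144941476800 + 93734059461285425442525785520 + 92197435535690582402484379200 + 90710380123824605266960437600 + 89270532820271833754786462400 + 87875680744955086352367923925 + 86523747195032700408485340480 + 85212781328441295856841623200 + 83940948771300380993306673600 + 82706523054075375390463928400 + 81507877792422109080457204800 + 80343479538244650379307816160 + 79211881234889091923261227200 + 78111716217737854535438154600 = 27337408077880599836138668891047, so H_72 = 27337408077880599836138668891047/5624043567677125526551547131200; reducing by gcd(27337408077880599836138668891047, 5624043567677125526551547131200) = 3 gives 9112469359293533278712889630349/1874681189225708508850515710400 ≈ 4.86081. (The PNT-adjacent estimate ln(72) + γ ≈ 4.85388 matches within O(1/n).)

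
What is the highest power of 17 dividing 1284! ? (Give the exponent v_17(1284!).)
v_17(1284!) = 79

Legendre's formula: v_p(n!) = Σ_{k ≥ 1} ⌊n / p^k⌋. For p = 17, n = 1284, the terms are:
  ⌊1284/17^1⌋ = ⌊1284/17⌋ = 75
  ⌊1284/17^2⌋ = ⌊1284/289⌋ = 4
(the next term ⌊1284/17^3⌋ = 0, terminating the sum). Summing: v_17(1284!) = 75 + 4 = 79.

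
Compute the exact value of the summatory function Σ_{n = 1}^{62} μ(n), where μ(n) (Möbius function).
Σ_{n ≤ 62} μ(n) = -1

Compute μ(n) for each 1 ≤ n ≤ 62: μ(1) = 1, μ(2) = -1, μ(3) = -1, μ(4) = 0, μ(5) = -1, μ(6) = 1, μ(7) = -1, μ(8) = 0, μ(9) = 0, μ(10) = 1, μ(11) = -1, μ(12) = 0, μ(13) = -1, μ(14) = 1, μ(15) = 1, μ(16) = 0, μ(17) = -1, μ(18) = 0, μ(19) = -1, μ(20) = 0, μ(21) = 1, μ(22) = 1, μ(23) = -1, μ(24) = 0, μ(25) = 0, μ(26) = 1, μ(27) = 0, μ(28) = 0, μ(29) = -1, μ(30) = -1, μ(31) = -1, μ(32) = 0, μ(33) = 1, μ(34) = 1, μ(35) = 1, μ(36) = 0, μ(37) = -1, μ(38) = 1, μ(39) = 1, μ(40) = 0, μ(41) = -1, μ(42) = -1, μ(43) = -1, μ(44) = 0, μ(45) = 0, μ(46) = 1, μ(47) = -1, μ(48) = 0, μ(49) = 0, μ(50) = 0, μ(51) = 1, μ(52) = 0, μ(53) = -1, μ(54) = 0, μ(55) = 1, μ(56) = 0, μ(57) = 1, μ(58) = 1, μ(59) = -1, μ(60) = 0, μ(61) = -1, μ(62) = 1. Summing all 62 values: -1. (Mertens function M(x) = Σ_{n ≤ x} μ(n); on average M(x) should be small (PNT ⟺ M(x) = o(x)).)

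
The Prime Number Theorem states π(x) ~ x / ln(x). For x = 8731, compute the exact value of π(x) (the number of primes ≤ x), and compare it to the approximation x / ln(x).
π(8731) = 1088;  x/ln(x) ≈ 962.13;  relative error ≈ 11.57%.

Directly count primes up to 8731: π(8731) = 1088. The PNT approximation gives 8731/ln(8731) ≈ 8731/9.07464 ≈ 962.13. Relative error (π(x) − x/ln(x)) / π(x) ≈ 11.57%; the approximation is known to undercount slightly (Li(x) is a better estimate).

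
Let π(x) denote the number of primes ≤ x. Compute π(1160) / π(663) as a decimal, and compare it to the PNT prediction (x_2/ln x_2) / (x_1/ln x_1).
π(1160)/π(663) = 191/121 ≈ 1.5785;  PNT prediction ≈ 1.6109.

π(663) = 121 and π(1160) = 191, so π(1160)/π(663) ≈ 1.5785. The PNT-predicted ratio is (1160/ln(1160)) / (663/ln(663)) ≈ 1.6109. The two agree to within a few percent, as expected.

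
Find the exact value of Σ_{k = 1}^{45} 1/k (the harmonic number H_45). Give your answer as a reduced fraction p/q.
H_45 = 5914085889685464427/1345655451257488800

Direct summation: H_45 = 1 + 1/2 + ... + 1/45. The least common denominator is lcm(1, ..., 45) = 9419588158802421600; over this denominator the numerator is 9419588158802421600 + 4709794079401210800 + 3139862719600807200 + 2354897039700605400 + 1883917631760484320 + 1569931359800403600 + 1345655451257488800 + 1177448519850302700 + 1046620906533602400 + 941958815880242160 + 856326196254765600 + 784965679900201800 + 724583704523263200 + 672827725628744400 + 627972543920161440 + 588724259925151350 + 554093421106024800 + 523310453266801200 + 495767797831706400 + 470979407940121080 + 448551817085829600 + 428163098127382800 + 409547311252279200 + 392482839950100900 + 376783526352096864 + 362291852261631600 + 348873635511200800 + 336413862814372200 + 324813384786290400 + 313986271960080720 + 303857682542013600 + 294362129962575675 + 285442065418255200 + 277046710553012400 + 269131090251497760 + 261655226633400600 + 254583463751416800 + 247883898915853200 + 241527901507754400 + 235489703970060540 + 229746052653717600 + 224275908542914800 + 219060189739591200 + 214081549063691400 + 209324181306720480 = 41398601227798250989, so H_45 = 41398601227798250989/9419588158802421600; reducing by gcd(41398601227798250989, 9419588158802421600) = 7 gives 5914085889685464427/1345655451257488800 ≈ 4.39495. (The PNT-adjacent estimate ln(45) + γ ≈ 4.38388 matches within O(1/n).)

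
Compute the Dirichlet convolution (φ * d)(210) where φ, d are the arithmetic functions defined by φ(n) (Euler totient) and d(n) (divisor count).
(φ * d)(210) = 576

Divisors of 210: [1, 2, 3, 5, 6, 7, 10, 14, 15, 21, 30, 35, 42, 70, 105, 210]. For each d | 210:
  d = 1: φ(1) · d(210/1) = 1 · 16 = 16
  d = 2: φ(2) · d(210/2) = 1 · 8 = 8
  d = 3: φ(3) · d(210/3) = 2 · 8 = 16
  d = 5: φ(5) · d(210/5) = 4 · 8 = 32
  d = 6: φ(6) · d(210/6) = 2 · 4 = 8
  d = 7: φ(7) · d(210/7) = 6 · 8 = 48
  d = 10: φ(10) · d(210/10) = 4 · 4 = 16
  d = 14: φ(14) · d(210/14) = 6 · 4 = 24
  d = 15: φ(15) · d(210/15) = 8 · 4 = 32
  d = 21: φ(21) · d(210/21) = 12 · 4 = 48
  d = 30: φ(30) · d(210/30) = 8 · 2 = 16
  d = 35: φ(35) · d(210/35) = 24 · 4 = 96
  d = 42: φ(42) · d(210/42) = 12 · 2 = 24
  d = 70: φ(70) · d(210/70) = 24 · 2 = 48
  d = 105: φ(105) · d(210/105) = 48 · 2 = 96
  d = 210: φ(210) · d(210/210) = 48 · 1 = 48
Summing: (φ * d)(210) = 16 + 8 + 16 + 32 + 8 + 48 + 16 + 24 + 32 + 48 + 16 + 96 + 24 + 48 + 96 + 48 = 576.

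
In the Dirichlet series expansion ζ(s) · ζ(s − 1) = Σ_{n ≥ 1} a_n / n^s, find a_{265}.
σ(265) = 324

In the product (Σ m^0/m^s)(Σ k / k^s) = Σ (Σ_{d | n} d) / n^s, the coefficient of 1/n^s is σ(n) = Σ_{d | n} d. For n = 265, divisors are [1, 5, 53, 265]; summing: σ(265) = 324.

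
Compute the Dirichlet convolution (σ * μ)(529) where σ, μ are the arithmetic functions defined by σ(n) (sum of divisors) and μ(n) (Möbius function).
(σ * μ)(529) = 529

Divisors of 529: [1, 23, 529]. For each d | 529:
  d = 1: σ(1) · μ(529/1) = 1 · 0 = 0
  d = 23: σ(23) · μ(529/23) = 24 · -1 = -24
  d = 529: σ(529) · μ(529/529) = 553 · 1 = 553
Summing: (σ * μ)(529) = 0 + -24 + 553 = 529.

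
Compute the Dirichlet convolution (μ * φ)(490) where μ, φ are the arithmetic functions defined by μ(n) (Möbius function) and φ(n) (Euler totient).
(μ * φ)(490) = 0

Divisors of 490: [1, 2, 5, 7, 10, 14, 35, 49, 70, 98, 245, 490]. For each d | 490:
  d = 1: μ(1) · φ(490/1) = 1 · 168 = 168
  d = 2: μ(2) · φ(490/2) = -1 · 168 = -168
  d = 5: μ(5) · φ(490/5) = -1 · 42 = -42
  d = 7: μ(7) · φ(490/7) = -1 · 24 = -24
  d = 10: μ(10) · φ(490/10) = 1 · 42 = 42
  d = 14: μ(14) · φ(490/14) = 1 · 24 = 24
  d = 35: μ(35) · φ(490/35) = 1 · 6 = 6
  d = 49: μ(49) · φ(490/49) = 0 · 4 = 0
  d = 70: μ(70) · φ(490/70) = -1 · 6 = -6
  d = 98: μ(98) · φ(490/98) = 0 · 4 = 0
  d = 245: μ(245) · φ(490/245) = 0 · 1 = 0
  d = 490: μ(490) · φ(490/490) = 0 · 1 = 0
Summing: (μ * φ)(490) = 168 + -168 + -42 + -24 + 42 + 24 + 6 + 0 + -6 + 0 + 0 + 0 = 0.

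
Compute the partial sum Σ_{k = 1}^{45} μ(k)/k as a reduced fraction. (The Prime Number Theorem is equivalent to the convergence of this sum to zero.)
Σ μ(k)/k = -137190436674212/6541380665835015

Values of μ(k) for 1 ≤ k ≤ 45: μ(1) = 1, μ(2) = -1, μ(3) = -1, μ(5) = -1, μ(6) = 1, μ(7) = -1, μ(10) = 1, μ(11) = -1, μ(13) = -1, μ(14) = 1, μ(15) = 1, μ(17) = -1, μ(19) = -1, μ(21) = 1, μ(22) = 1, μ(23) = -1, μ(26) = 1, μ(29) = -1, μ(30) = -1, μ(31) = -1, μ(33) = 1, μ(34) = 1, μ(35) = 1, μ(37) = -1, μ(38) = 1, μ(39) = 1, μ(41) = -1, μ(42) = -1, μ(43) = -1, with μ = 0 on non-squarefree integers. Summing μ(k)/k for k where μ(k) ≠ 0 gives -137190436674212/6541380665835015 ≈ -0.0210. (PNT ⟺ this sum → 0 as n → ∞.)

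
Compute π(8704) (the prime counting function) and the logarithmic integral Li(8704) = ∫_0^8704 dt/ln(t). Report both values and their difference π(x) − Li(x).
π(8704) = 1084;  Li(8704) ≈ 1104.38;  π(x) − Li(x) ≈ -20.38.

Direct count of primes ≤ 8704 gives π(8704) = 1084. Numerical evaluation of the logarithmic integral gives Li(8704) ≈ 1104.38. The difference π(x) − Li(x) ≈ -20.38 is typically negative for small/moderate x (Li(x) overestimates), though Littlewood's theorem shows this sign changes infinitely often.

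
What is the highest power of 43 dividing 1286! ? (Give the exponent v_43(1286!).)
v_43(1286!) = 29

Legendre's formula: v_p(n!) = Σ_{k ≥ 1} ⌊n / p^k⌋. For p = 43, n = 1286, the terms are:
  ⌊1286/43^1⌋ = ⌊1286/43⌋ = 29
(the next term ⌊1286/43^2⌋ = 0, terminating the sum). Summing: v_43(1286!) = 29 = 29.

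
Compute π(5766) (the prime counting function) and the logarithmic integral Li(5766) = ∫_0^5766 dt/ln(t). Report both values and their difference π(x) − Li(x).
π(5766) = 757;  Li(5766) ≈ 773.45;  π(x) − Li(x) ≈ -16.45.

Direct count of primes ≤ 5766 gives π(5766) = 757. Numerical evaluation of the logarithmic integral gives Li(5766) ≈ 773.45. The difference π(x) − Li(x) ≈ -16.45 is typically negative for small/moderate x (Li(x) overestimates), though Littlewood's theorem shows this sign changes infinitely often.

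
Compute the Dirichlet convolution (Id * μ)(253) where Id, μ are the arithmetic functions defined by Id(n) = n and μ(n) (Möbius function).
(Id * μ)(253) = 220

Divisors of 253: [1, 11, 23, 253]. For each d | 253:
  d = 1: Id(1) · μ(253/1) = 1 · 1 = 1
  d = 11: Id(11) · μ(253/11) = 11 · -1 = -11
  d = 23: Id(23) · μ(253/23) = 23 · -1 = -23
  d = 253: Id(253) · μ(253/253) = 253 · 1 = 253
Summing: (Id * μ)(253) = 1 + -11 + -23 + 253 = 220.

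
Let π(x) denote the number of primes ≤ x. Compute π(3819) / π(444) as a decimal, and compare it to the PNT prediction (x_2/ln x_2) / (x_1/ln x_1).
π(3819)/π(444) = 529/86 ≈ 6.1512;  PNT prediction ≈ 6.3572.

π(444) = 86 and π(3819) = 529, so π(3819)/π(444) ≈ 6.1512. The PNT-predicted ratio is (3819/ln(3819)) / (444/ln(444)) ≈ 6.3572. The two agree to within a few percent, as expected.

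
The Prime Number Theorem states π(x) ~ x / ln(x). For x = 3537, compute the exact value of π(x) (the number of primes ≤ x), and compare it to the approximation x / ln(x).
π(3537) = 494;  x/ln(x) ≈ 432.87;  relative error ≈ 12.37%.

Directly count primes up to 3537: π(3537) = 494. The PNT approximation gives 3537/ln(3537) ≈ 3537/8.17103 ≈ 432.87. Relative error (π(x) − x/ln(x)) / π(x) ≈ 12.37%; the approximation is known to undercount slightly (Li(x) is a better estimate).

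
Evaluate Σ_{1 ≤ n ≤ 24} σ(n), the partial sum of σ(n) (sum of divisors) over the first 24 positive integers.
Σ_{n ≤ 24} σ(n) = 491

Compute σ(n) for each 1 ≤ n ≤ 24: σ(1) = 1, σ(2) = 3, σ(3) = 4, σ(4) = 7, σ(5) = 6, σ(6) = 12, σ(7) = 8, σ(8) = 15, σ(9) = 13, σ(10) = 18, σ(11) = 12, σ(12) = 28, σ(13) = 14, σ(14) = 24, σ(15) = 24, σ(16) = 31, σ(17) = 18, σ(18) = 39, σ(19) = 20, σ(20) = 42, σ(21) = 32, σ(22) = 36, σ(23) = 24, σ(24) = 60. Summing all 24 values: 491. (Average order: Σ_{n ≤ x} σ(n) ~ (π²/12) x². For x = 24, (π²/12)·24² ≈ 473.74.)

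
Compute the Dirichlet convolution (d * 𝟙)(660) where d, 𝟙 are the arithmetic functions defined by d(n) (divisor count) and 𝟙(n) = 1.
(d * 𝟙)(660) = 162

Divisors of 660: [1, 2, 3, 4, 5, 6, 10, 11, 12, 15, 20, 22, 30, 33, 44, 55, 60, 66, 110, 132, 165, 220, 330, 660]. For each d | 660:
  d = 1: d(1) · 𝟙(660/1) = 1 · 1 = 1
  d = 2: d(2) · 𝟙(660/2) = 2 · 1 = 2
  d = 3: d(3) · 𝟙(660/3) = 2 · 1 = 2
  d = 4: d(4) · 𝟙(660/4) = 3 · 1 = 3
  d = 5: d(5) · 𝟙(660/5) = 2 · 1 = 2
  d = 6: d(6) · 𝟙(660/6) = 4 · 1 = 4
  d = 10: d(10) · 𝟙(660/10) = 4 · 1 = 4
  d = 11: d(11) · 𝟙(660/11) = 2 · 1 = 2
  d = 12: d(12) · 𝟙(660/12) = 6 · 1 = 6
  d = 15: d(15) · 𝟙(660/15) = 4 · 1 = 4
  d = 20: d(20) · 𝟙(660/20) = 6 · 1 = 6
  d = 22: d(22) · 𝟙(660/22) = 4 · 1 = 4
  d = 30: d(30) · 𝟙(660/30) = 8 · 1 = 8
  d = 33: d(33) · 𝟙(660/33) = 4 · 1 = 4
  d = 44: d(44) · 𝟙(660/44) = 6 · 1 = 6
  d = 55: d(55) · 𝟙(660/55) = 4 · 1 = 4
  d = 60: d(60) · 𝟙(660/60) = 12 · 1 = 12
  d = 66: d(66) · 𝟙(660/66) = 8 · 1 = 8
  d = 110: d(110) · 𝟙(660/110) = 8 · 1 = 8
  d = 132: d(132) · 𝟙(660/132) = 12 · 1 = 12
  d = 165: d(165) · 𝟙(660/165) = 8 · 1 = 8
  d = 220: d(220) · 𝟙(660/220) = 12 · 1 = 12
  d = 330: d(330) · 𝟙(660/330) = 16 · 1 = 16
  d = 660: d(660) · 𝟙(660/660) = 24 · 1 = 24
Summing: (d * 𝟙)(660) = 1 + 2 + 2 + 3 + 2 + 4 + 4 + 2 + 6 + 4 + 6 + 4 + 8 + 4 + 6 + 4 + 12 + 8 + 8 + 12 + 8 + 12 + 16 + 24 = 162.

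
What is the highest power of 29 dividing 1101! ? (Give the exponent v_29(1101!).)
v_29(1101!) = 38

Legendre's formula: v_p(n!) = Σ_{k ≥ 1} ⌊n / p^k⌋. For p = 29, n = 1101, the terms are:
  ⌊1101/29^1⌋ = ⌊1101/29⌋ = 37
  ⌊1101/29^2⌋ = ⌊1101/841⌋ = 1
(the next term ⌊1101/29^3⌋ = 0, terminating the sum). Summing: v_29(1101!) = 37 + 1 = 38.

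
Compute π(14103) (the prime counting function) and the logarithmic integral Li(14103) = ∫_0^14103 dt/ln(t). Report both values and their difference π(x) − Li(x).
π(14103) = 1662;  Li(14103) ≈ 1683.04;  π(x) − Li(x) ≈ -21.04.

Direct count of primes ≤ 14103 gives π(14103) = 1662. Numerical evaluation of the logarithmic integral gives Li(14103) ≈ 1683.04. The difference π(x) − Li(x) ≈ -21.04 is typically negative for small/moderate x (Li(x) overestimates), though Littlewood's theorem shows this sign changes infinitely often.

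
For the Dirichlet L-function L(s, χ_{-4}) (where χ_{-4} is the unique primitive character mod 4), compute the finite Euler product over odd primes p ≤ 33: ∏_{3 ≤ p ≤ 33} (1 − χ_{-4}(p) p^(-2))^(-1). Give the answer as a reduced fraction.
∏ = 70163108671177093/76623095660544000

The odd primes p ≤ 33 are [3, 5, 7, 11, 13, 17, 19, 23, 29, 31]. For each, χ(p) = 1 if p ≡ 1 mod 4, χ(p) = −1 if p ≡ 3 mod 4. Taking (1 − χ(p)/p^2)^(-1) = p^2/(p^2 − χ(p)): (1 − (-1)/3^2)^(-1) · (1 − (1)/5^2)^(-1) · (1 − (-1)/7^2)^(-1) · (1 − (-1)/11^2)^(-1) · (1 − (1)/13^2)^(-1) · (1 − (1)/17^2)^(-1) · (1 − (-1)/19^2)^(-1) · (1 − (-1)/23^2)^(-1) · (1 − (1)/29^2)^(-1) · (1 − (-1)/31^2)^(-1) = 70163108671177093/76623095660544000.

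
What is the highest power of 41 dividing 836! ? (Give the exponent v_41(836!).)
v_41(836!) = 20

Legendre's formula: v_p(n!) = Σ_{k ≥ 1} ⌊n / p^k⌋. For p = 41, n = 836, the terms are:
  ⌊836/41^1⌋ = ⌊836/41⌋ = 20
(the next term ⌊836/41^2⌋ = 0, terminating the sum). Summing: v_41(836!) = 20 = 20.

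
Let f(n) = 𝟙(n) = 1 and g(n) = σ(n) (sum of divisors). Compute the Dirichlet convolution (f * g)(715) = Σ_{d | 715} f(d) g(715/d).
(𝟙 * σ)(715) = 1365

Divisors of 715: [1, 5, 11, 13, 55, 65, 143, 715]. For each d | 715:
  d = 1: 𝟙(1) · σ(715/1) = 1 · 1008 = 1008
  d = 5: 𝟙(5) · σ(715/5) = 1 · 168 = 168
  d = 11: 𝟙(11) · σ(715/11) = 1 · 84 = 84
  d = 13: 𝟙(13) · σ(715/13) = 1 · 72 = 72
  d = 55: 𝟙(55) · σ(715/55) = 1 · 14 = 14
  d = 65: 𝟙(65) · σ(715/65) = 1 · 12 = 12
  d = 143: 𝟙(143) · σ(715/143) = 1 · 6 = 6
  d = 715: 𝟙(715) · σ(715/715) = 1 · 1 = 1
Summing: (𝟙 * σ)(715) = 1008 + 168 + 84 + 72 + 14 + 12 + 6 + 1 = 1365.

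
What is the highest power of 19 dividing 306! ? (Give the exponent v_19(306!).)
v_19(306!) = 16

Legendre's formula: v_p(n!) = Σ_{k ≥ 1} ⌊n / p^k⌋. For p = 19, n = 306, the terms are:
  ⌊306/19^1⌋ = ⌊306/19⌋ = 16
(the next term ⌊306/19^2⌋ = 0, terminating the sum). Summing: v_19(306!) = 16 = 16.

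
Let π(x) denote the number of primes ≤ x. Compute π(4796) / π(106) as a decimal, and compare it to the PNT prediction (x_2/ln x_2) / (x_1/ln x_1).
π(4796)/π(106) = 645/27 ≈ 23.8889;  PNT prediction ≈ 24.8950.

π(106) = 27 and π(4796) = 645, so π(4796)/π(106) ≈ 23.8889. The PNT-predicted ratio is (4796/ln(4796)) / (106/ln(106)) ≈ 24.8950. The two agree to within a few percent, as expected.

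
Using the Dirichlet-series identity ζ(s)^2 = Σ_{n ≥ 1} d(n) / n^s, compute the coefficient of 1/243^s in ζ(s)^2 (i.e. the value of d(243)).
d(243) = 6

ζ(s)^2 = (Σ 1/m^s)(Σ 1/k^s). The coefficient of 1/n^s in the product is the number of ordered pairs (m, k) with mk = n, which equals d(n). For n = 243, divisors are [1, 3, 9, 27, 81, 243], so d(243) = 6.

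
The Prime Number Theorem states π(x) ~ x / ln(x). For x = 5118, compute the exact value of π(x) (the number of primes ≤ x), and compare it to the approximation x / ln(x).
π(5118) = 684;  x/ln(x) ≈ 599.26;  relative error ≈ 12.39%.

Directly count primes up to 5118: π(5118) = 684. The PNT approximation gives 5118/ln(5118) ≈ 5118/8.54052 ≈ 599.26. Relative error (π(x) − x/ln(x)) / π(x) ≈ 12.39%; the approximation is known to undercount slightly (Li(x) is a better estimate).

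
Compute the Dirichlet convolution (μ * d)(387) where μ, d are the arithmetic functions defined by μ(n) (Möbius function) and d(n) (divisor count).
(μ * d)(387) = 1

Divisors of 387: [1, 3, 9, 43, 129, 387]. For each d | 387:
  d = 1: μ(1) · d(387/1) = 1 · 6 = 6
  d = 3: μ(3) · d(387/3) = -1 · 4 = -4
  d = 9: μ(9) · d(387/9) = 0 · 2 = 0
  d = 43: μ(43) · d(387/43) = -1 · 3 = -3
  d = 129: μ(129) · d(387/129) = 1 · 2 = 2
  d = 387: μ(387) · d(387/387) = 0 · 1 = 0
Summing: (μ * d)(387) = 6 + -4 + 0 + -3 + 2 + 0 = 1.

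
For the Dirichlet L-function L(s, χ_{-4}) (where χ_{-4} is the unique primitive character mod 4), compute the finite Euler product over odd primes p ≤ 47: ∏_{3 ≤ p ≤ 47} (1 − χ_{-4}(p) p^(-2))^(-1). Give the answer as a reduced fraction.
∏ = 114726379539814929565547/125247697987829760000000

The odd primes p ≤ 47 are [3, 5, 7, 11, 13, 17, 19, 23, 29, 31, 37, 41, 43, 47]. For each, χ(p) = 1 if p ≡ 1 mod 4, χ(p) = −1 if p ≡ 3 mod 4. Taking (1 − χ(p)/p^2)^(-1) = p^2/(p^2 − χ(p)): (1 − (-1)/3^2)^(-1) · (1 − (1)/5^2)^(-1) · (1 − (-1)/7^2)^(-1) · (1 − (-1)/11^2)^(-1) · (1 − (1)/13^2)^(-1) · (1 − (1)/17^2)^(-1) · (1 − (-1)/19^2)^(-1) · (1 − (-1)/23^2)^(-1) · (1 − (1)/29^2)^(-1) · (1 − (-1)/31^2)^(-1) · (1 − (1)/37^2)^(-1) · (1 − (1)/41^2)^(-1) · (1 − (-1)/43^2)^(-1) · (1 − (-1)/47^2)^(-1) = 114726379539814929565547/125247697987829760000000.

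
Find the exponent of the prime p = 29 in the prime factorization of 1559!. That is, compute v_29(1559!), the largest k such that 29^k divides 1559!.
v_29(1559!) = 54

Legendre's formula: v_p(n!) = Σ_{k ≥ 1} ⌊n / p^k⌋. For p = 29, n = 1559, the terms are:
  ⌊1559/29^1⌋ = ⌊1559/29⌋ = 53
  ⌊1559/29^2⌋ = ⌊1559/841⌋ = 1
(the next term ⌊1559/29^3⌋ = 0, terminating the sum). Summing: v_29(1559!) = 53 + 1 = 54.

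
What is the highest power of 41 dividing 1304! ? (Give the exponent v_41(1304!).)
v_41(1304!) = 31

Legendre's formula: v_p(n!) = Σ_{k ≥ 1} ⌊n / p^k⌋. For p = 41, n = 1304, the terms are:
  ⌊1304/41^1⌋ = ⌊1304/41⌋ = 31
(the next term ⌊1304/41^2⌋ = 0, terminating the sum). Summing: v_41(1304!) = 31 = 31.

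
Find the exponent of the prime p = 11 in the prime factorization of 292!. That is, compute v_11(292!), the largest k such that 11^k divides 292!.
v_11(292!) = 28

Legendre's formula: v_p(n!) = Σ_{k ≥ 1} ⌊n / p^k⌋. For p = 11, n = 292, the terms are:
  ⌊292/11^1⌋ = ⌊292/11⌋ = 26
  ⌊292/11^2⌋ = ⌊292/121⌋ = 2
(the next term ⌊292/11^3⌋ = 0, terminating the sum). Summing: v_11(292!) = 26 + 2 = 28.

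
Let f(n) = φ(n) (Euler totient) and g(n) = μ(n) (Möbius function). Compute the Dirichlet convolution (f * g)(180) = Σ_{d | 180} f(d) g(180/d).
(φ * μ)(180) = 12

Divisors of 180: [1, 2, 3, 4, 5, 6, 9, 10, 12, 15, 18, 20, 30, 36, 45, 60, 90, 180]. For each d | 180:
  d = 1: φ(1) · μ(180/1) = 1 · 0 = 0
  d = 2: φ(2) · μ(180/2) = 1 · 0 = 0
  d = 3: φ(3) · μ(180/3) = 2 · 0 = 0
  d = 4: φ(4) · μ(180/4) = 2 · 0 = 0
  d = 5: φ(5) · μ(180/5) = 4 · 0 = 0
  d = 6: φ(6) · μ(180/6) = 2 · -1 = -2
  d = 9: φ(9) · μ(180/9) = 6 · 0 = 0
  d = 10: φ(10) · μ(180/10) = 4 · 0 = 0
  d = 12: φ(12) · μ(180/12) = 4 · 1 = 4
  d = 15: φ(15) · μ(180/15) = 8 · 0 = 0
  d = 18: φ(18) · μ(180/18) = 6 · 1 = 6
  d = 20: φ(20) · μ(180/20) = 8 · 0 = 0
  d = 30: φ(30) · μ(180/30) = 8 · 1 = 8
  d = 36: φ(36) · μ(180/36) = 12 · -1 = -12
  d = 45: φ(45) · μ(180/45) = 24 · 0 = 0
  d = 60: φ(60) · μ(180/60) = 16 · -1 = -16
  d = 90: φ(90) · μ(180/90) = 24 · -1 = -24
  d = 180: φ(180) · μ(180/180) = 48 · 1 = 48
Summing: (φ * μ)(180) = 0 + 0 + 0 + 0 + 0 + -2 + 0 + 0 + 4 + 0 + 6 + 0 + 8 + -12 + 0 + -16 + -24 + 48 = 12.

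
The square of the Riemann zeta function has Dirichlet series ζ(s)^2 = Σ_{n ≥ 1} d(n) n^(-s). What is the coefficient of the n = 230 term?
d(230) = 8

ζ(s)^2 = (Σ 1/m^s)(Σ 1/k^s). The coefficient of 1/n^s in the product is the number of ordered pairs (m, k) with mk = n, which equals d(n). For n = 230, divisors are [1, 2, 5, 10, 23, 46, 115, 230], so d(230) = 8.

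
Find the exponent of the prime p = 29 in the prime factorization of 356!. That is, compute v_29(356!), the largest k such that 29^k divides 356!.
v_29(356!) = 12

Legendre's formula: v_p(n!) = Σ_{k ≥ 1} ⌊n / p^k⌋. For p = 29, n = 356, the terms are:
  ⌊356/29^1⌋ = ⌊356/29⌋ = 12
(the next term ⌊356/29^2⌋ = 0, terminating the sum). Summing: v_29(356!) = 12 = 12.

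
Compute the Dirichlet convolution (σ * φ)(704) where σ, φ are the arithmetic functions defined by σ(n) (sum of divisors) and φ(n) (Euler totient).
(σ * φ)(704) = 9856

Divisors of 704: [1, 2, 4, 8, 11, 16, 22, 32, 44, 64, 88, 176, 352, 704]. For each d | 704:
  d = 1: σ(1) · φ(704/1) = 1 · 320 = 320
  d = 2: σ(2) · φ(704/2) = 3 · 160 = 480
  d = 4: σ(4) · φ(704/4) = 7 · 80 = 560
  d = 8: σ(8) · φ(704/8) = 15 · 40 = 600
  d = 11: σ(11) · φ(704/11) = 12 · 32 = 384
  d = 16: σ(16) · φ(704/16) = 31 · 20 = 620
  d = 22: σ(22) · φ(704/22) = 36 · 16 = 576
  d = 32: σ(32) · φ(704/32) = 63 · 10 = 630
  d = 44: σ(44) · φ(704/44) = 84 · 8 = 672
  d = 64: σ(64) · φ(704/64) = 127 · 10 = 1270
  d = 88: σ(88) · φ(704/88) = 180 · 4 = 720
  d = 176: σ(176) · φ(704/176) = 372 · 2 = 744
  d = 352: σ(352) · φ(704/352) = 756 · 1 = 756
  d = 704: σ(704) · φ(704/704) = 1524 · 1 = 1524
Summing: (σ * φ)(704) = 320 + 480 + 560 + 600 + 384 + 620 + 576 + 630 + 672 + 1270 + 720 + 744 + 756 + 1524 = 9856.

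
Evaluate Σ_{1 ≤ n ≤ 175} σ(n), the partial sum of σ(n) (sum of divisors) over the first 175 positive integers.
Σ_{n ≤ 175} σ(n) = 25212

Compute σ(n) for each 1 ≤ n ≤ 175: σ(1) = 1, σ(2) = 3, σ(3) = 4, σ(4) = 7, σ(5) = 6, σ(6) = 12, σ(7) = 8, σ(8) = 15, σ(9) = 13, σ(10) = 18, σ(11) = 12, σ(12) = 28, σ(13) = 14, σ(14) = 24, σ(15) = 24, σ(16) = 31, σ(17) = 18, σ(18) = 39, σ(19) = 20, σ(20) = 42, σ(21) = 32, σ(22) = 36, σ(23) = 24, σ(24) = 60, σ(25) = 31, σ(26) = 42, σ(27) = 40, σ(28) = 56, σ(29) = 30, σ(30) = 72, σ(31) = 32, σ(32) = 63, σ(33) = 48, σ(34) = 54, σ(35) = 48, σ(36) = 91, σ(37) = 38, σ(38) = 60, σ(39) = 56, σ(40) = 90, σ(41) = 42, σ(42) = 96, σ(43) = 44, σ(44) = 84, σ(45) = 78, σ(46) = 72, σ(47) = 48, σ(48) = 124, σ(49) = 57, σ(50) = 93, σ(51) = 72, σ(52) = 98, σ(53) = 54, σ(54) = 120, σ(55) = 72, σ(56) = 120, σ(57) = 80, σ(58) = 90, σ(59) = 60, σ(60) = 168, σ(61) = 62, σ(62) = 96, σ(63) = 104, σ(64) = 127, σ(65) = 84, σ(66) = 144, σ(67) = 68, σ(68) = 126, σ(69) = 96, σ(70) = 144, σ(71) = 72, σ(72) = 195, σ(73) = 74, σ(74) = 114, σ(75) = 124, σ(76) = 140, σ(77) = 96, σ(78) = 168, σ(79) = 80, σ(80) = 186, σ(81) = 121, σ(82) = 126, σ(83) = 84, σ(84) = 224, σ(85) = 108, σ(86) = 132, σ(87) = 120, σ(88) = 180, σ(89) = 90, σ(90) = 234, σ(91) = 112, σ(92) = 168, σ(93) = 128, σ(94) = 144, σ(95) = 120, σ(96) = 252, σ(97) = 98, σ(98) = 171, σ(99) = 156, σ(100) = 217, σ(101) = 102, σ(102) = 216, σ(103) = 104, σ(104) = 210, σ(105) = 192, σ(106) = 162, σ(107) = 108, σ(108) = 280, σ(109) = 110, σ(110) = 216, σ(111) = 152, σ(112) = 248, σ(113) = 114, σ(114) = 240, σ(115) = 144, σ(116) = 210, σ(117) = 182, σ(118) = 180, σ(119) = 144, σ(120) = 360, σ(121) = 133, σ(122) = 186, σ(123) = 168, σ(124) = 224, σ(125) = 156, σ(126) = 312, σ(127) = 128, σ(128) = 255, σ(129) = 176, σ(130) = 252, σ(131) = 132, σ(132) = 336, σ(133) = 160, σ(134) = 204, σ(135) = 240, σ(136) = 270, σ(137) = 138, σ(138) = 288, σ(139) = 140, σ(140) = 336, σ(141) = 192, σ(142) = 216, σ(143) = 168, σ(144) = 403, σ(145) = 180, σ(146) = 222, σ(147) = 228, σ(148) = 266, σ(149) = 150, σ(150) = 372, σ(151) = 152, σ(152) = 300, σ(153) = 234, σ(154) = 288, σ(155) = 192, σ(156) = 392, σ(157) = 158, σ(158) = 240, σ(159) = 216, σ(160) = 378, σ(161) = 192, σ(162) = 363, σ(163) = 164, σ(164) = 294, σ(165) = 288, σ(166) = 252, σ(167) = 168, σ(168) = 480, σ(169) = 183, σ(170) = 324, σ(171) = 260, σ(172) = 308, σ(173) = 174, σ(174) = 360, σ(175) = 248. Summing all 175 values: 25212. (Average order: Σ_{n ≤ x} σ(n) ~ (π²/12) x². For x = 175, (π²/12)·175² ≈ 25188.05.)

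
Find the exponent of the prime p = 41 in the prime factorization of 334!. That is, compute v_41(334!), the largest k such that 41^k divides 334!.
v_41(334!) = 8

Legendre's formula: v_p(n!) = Σ_{k ≥ 1} ⌊n / p^k⌋. For p = 41, n = 334, the terms are:
  ⌊334/41^1⌋ = ⌊334/41⌋ = 8
(the next term ⌊334/41^2⌋ = 0, terminating the sum). Summing: v_41(334!) = 8 = 8.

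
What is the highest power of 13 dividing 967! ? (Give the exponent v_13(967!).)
v_13(967!) = 79

Legendre's formula: v_p(n!) = Σ_{k ≥ 1} ⌊n / p^k⌋. For p = 13, n = 967, the terms are:
  ⌊967/13^1⌋ = ⌊967/13⌋ = 74
  ⌊967/13^2⌋ = ⌊967/169⌋ = 5
(the next term ⌊967/13^3⌋ = 0, terminating the sum). Summing: v_13(967!) = 74 + 5 = 79.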